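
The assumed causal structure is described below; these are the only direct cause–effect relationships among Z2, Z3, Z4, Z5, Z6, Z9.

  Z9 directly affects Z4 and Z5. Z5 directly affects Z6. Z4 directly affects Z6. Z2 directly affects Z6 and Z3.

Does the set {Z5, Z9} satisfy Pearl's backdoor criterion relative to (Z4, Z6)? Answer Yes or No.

Backdoor paths from Z4 to Z6 (paths whose first edge points into Z4):
  P1: Z4 <- Z9 -> Z5 -> Z6
Condition 1 (no descendant of Z4 in the set): holds — descendants of Z4 are {Z6}; none are in {Z5, Z9}.
Condition 2 (every backdoor path blocked by {Z5, Z9}):
  P1: blocked at fork node Z9 ∈ conditioning set.
{Z5, Z9} satisfies the backdoor criterion.

Yes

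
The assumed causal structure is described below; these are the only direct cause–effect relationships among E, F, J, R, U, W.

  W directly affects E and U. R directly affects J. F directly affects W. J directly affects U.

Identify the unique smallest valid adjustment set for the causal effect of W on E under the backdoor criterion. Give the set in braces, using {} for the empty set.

{}

Variables eligible for adjustment (non-descendants of W, excluding W and E): {F, J, R}.
Backdoor paths from W to E:
  (none)
With no backdoor paths the empty set already satisfies the criterion, and it is trivially minimal.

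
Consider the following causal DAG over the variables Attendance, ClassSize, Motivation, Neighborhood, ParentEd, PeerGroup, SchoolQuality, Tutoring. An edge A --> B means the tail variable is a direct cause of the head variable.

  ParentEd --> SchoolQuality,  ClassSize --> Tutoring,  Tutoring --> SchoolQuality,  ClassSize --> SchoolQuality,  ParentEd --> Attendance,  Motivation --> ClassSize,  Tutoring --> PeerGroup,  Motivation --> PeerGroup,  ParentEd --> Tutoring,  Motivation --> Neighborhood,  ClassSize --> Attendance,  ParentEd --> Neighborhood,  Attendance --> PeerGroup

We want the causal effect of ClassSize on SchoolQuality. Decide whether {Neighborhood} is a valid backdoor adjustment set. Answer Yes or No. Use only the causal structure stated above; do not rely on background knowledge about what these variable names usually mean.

Backdoor paths from ClassSize to SchoolQuality (paths whose first edge points into ClassSize):
  P1: ClassSize <- Motivation -> Neighborhood <- ParentEd -> Attendance -> PeerGroup <- Tutoring -> SchoolQuality
  P2: ClassSize <- Motivation -> Neighborhood <- ParentEd -> Tutoring -> SchoolQuality
  P3: ClassSize <- Motivation -> Neighborhood <- ParentEd -> SchoolQuality
  P4: ClassSize <- Motivation -> PeerGroup <- Attendance <- ParentEd -> Tutoring -> SchoolQuality
  P5: ClassSize <- Motivation -> PeerGroup <- Attendance <- ParentEd -> SchoolQuality
  P6: ClassSize <- Motivation -> PeerGroup <- Tutoring <- ParentEd -> SchoolQuality
  P7: ClassSize <- Motivation -> PeerGroup <- Tutoring -> SchoolQuality
Condition 1 (no descendant of ClassSize in the set): holds — descendants of ClassSize are {Attendance, PeerGroup, SchoolQuality, Tutoring}; none are in {Neighborhood}.
Condition 2 (every backdoor path blocked by {Neighborhood}):
  P1: blocked at collider PeerGroup (neither it nor any descendant is in the conditioning set).
  P2: open — collider(s) Neighborhood are conditioned on (or have a conditioned descendant) and no non-collider on the path is in the set.
  P3: open — collider(s) Neighborhood are conditioned on (or have a conditioned descendant) and no non-collider on the path is in the set.
  P4: blocked at collider PeerGroup (neither it nor any descendant is in the conditioning set).
  P5: blocked at collider PeerGroup (neither it nor any descendant is in the conditioning set).
  P6: blocked at collider PeerGroup (neither it nor any descendant is in the conditioning set).
  P7: blocked at collider PeerGroup (neither it nor any descendant is in the conditioning set).
{Neighborhood} does not satisfy the backdoor criterion.

No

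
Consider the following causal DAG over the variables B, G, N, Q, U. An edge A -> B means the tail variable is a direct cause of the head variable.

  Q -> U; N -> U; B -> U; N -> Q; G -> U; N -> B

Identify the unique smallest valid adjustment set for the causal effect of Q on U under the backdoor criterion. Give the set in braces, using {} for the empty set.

{N}

Variables eligible for adjustment (non-descendants of Q, excluding Q and U): {B, G, N}.
Backdoor paths from Q to U:
  P1: Q <- N -> B -> U
  P2: Q <- N -> U
The empty set is not sufficient: P1 (Q <- N -> B -> U) has no collider blocking it and no conditioned non-collider, so it is open.
Try {N}:
  P1: blocked at fork node N ∈ conditioning set.
  P2: blocked at fork node N ∈ conditioning set.
{N} contains no descendant of Q and blocks every backdoor path.
No other singleton works — e.g. {G} leaves P1 open — so {N} is the unique smallest valid adjustment set.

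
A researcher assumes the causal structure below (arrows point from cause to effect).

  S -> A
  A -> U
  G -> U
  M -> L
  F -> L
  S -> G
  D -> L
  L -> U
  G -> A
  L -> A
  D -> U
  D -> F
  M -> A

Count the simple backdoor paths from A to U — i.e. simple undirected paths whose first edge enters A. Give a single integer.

A backdoor path from A to U is any simple undirected path whose first edge points into A (i.e. leaves A via a parent).
Parents of A: {G, L, M, S}.
Enumerating:
  P1: A <- S -> G -> U
  P2: A <- M -> L <- D -> U
  P3: A <- M -> L <- F <- D -> U
  P4: A <- M -> L -> U
  P5: A <- G -> U
  P6: A <- L <- D -> U
  P7: A <- L <- F <- D -> U
  P8: A <- L -> U
That exhausts the simple backdoor paths. Count: 8.

8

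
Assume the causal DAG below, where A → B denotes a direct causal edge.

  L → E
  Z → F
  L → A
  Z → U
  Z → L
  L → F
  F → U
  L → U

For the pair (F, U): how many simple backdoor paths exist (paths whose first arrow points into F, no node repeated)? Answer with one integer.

4

A backdoor path from F to U is any simple undirected path whose first edge points into F (i.e. leaves F via a parent).
Parents of F: {L, Z}.
Enumerating:
  P1: F <- Z -> L -> U
  P2: F <- Z -> U
  P3: F <- L <- Z -> U
  P4: F <- L -> U
That exhausts the simple backdoor paths. Count: 4.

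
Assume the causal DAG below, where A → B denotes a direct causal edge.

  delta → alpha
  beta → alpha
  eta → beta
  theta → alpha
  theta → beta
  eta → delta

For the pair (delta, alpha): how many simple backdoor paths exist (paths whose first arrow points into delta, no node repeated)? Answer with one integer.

A backdoor path from delta to alpha is any simple undirected path whose first edge points into delta (i.e. leaves delta via a parent).
Parents of delta: {eta}.
Enumerating:
  P1: delta <- eta -> beta <- theta -> alpha
  P2: delta <- eta -> beta -> alpha
That exhausts the simple backdoor paths. Count: 2.

2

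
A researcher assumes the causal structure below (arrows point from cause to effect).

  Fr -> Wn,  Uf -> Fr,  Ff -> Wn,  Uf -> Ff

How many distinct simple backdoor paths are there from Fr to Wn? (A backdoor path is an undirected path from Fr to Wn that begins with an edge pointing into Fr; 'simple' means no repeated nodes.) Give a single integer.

1

A backdoor path from Fr to Wn is any simple undirected path whose first edge points into Fr (i.e. leaves Fr via a parent).
Parents of Fr: {Uf}.
Enumerating:
  P1: Fr <- Uf -> Ff -> Wn
That exhausts the simple backdoor paths. Count: 1.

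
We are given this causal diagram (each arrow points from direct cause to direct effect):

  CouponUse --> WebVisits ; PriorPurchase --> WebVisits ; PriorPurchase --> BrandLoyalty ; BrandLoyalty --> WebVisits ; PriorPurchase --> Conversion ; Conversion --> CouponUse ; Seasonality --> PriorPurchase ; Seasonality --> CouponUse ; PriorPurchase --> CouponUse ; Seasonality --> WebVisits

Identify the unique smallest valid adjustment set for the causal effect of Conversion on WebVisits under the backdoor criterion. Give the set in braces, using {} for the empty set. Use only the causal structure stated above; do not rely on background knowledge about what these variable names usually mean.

Variables eligible for adjustment (non-descendants of Conversion, excluding Conversion and WebVisits): {BrandLoyalty, PriorPurchase, Seasonality}.
Backdoor paths from Conversion to WebVisits:
  P1: Conversion <- PriorPurchase <- Seasonality -> CouponUse -> WebVisits
  P2: Conversion <- PriorPurchase <- Seasonality -> WebVisits
  P3: Conversion <- PriorPurchase -> BrandLoyalty -> WebVisits
  P4: Conversion <- PriorPurchase -> CouponUse <- Seasonality -> WebVisits
  P5: Conversion <- PriorPurchase -> CouponUse -> WebVisits
  P6: Conversion <- PriorPurchase -> WebVisits
The empty set is not sufficient: P1 (Conversion <- PriorPurchase <- Seasonality -> CouponUse -> WebVisits) has no collider blocking it and no conditioned non-collider, so it is open.
Try {PriorPurchase}:
  P1: blocked at chain node PriorPurchase ∈ conditioning set.
  P2: blocked at chain node PriorPurchase ∈ conditioning set.
  P3: blocked at fork node PriorPurchase ∈ conditioning set.
  P4: blocked at fork node PriorPurchase ∈ conditioning set.
  P5: blocked at fork node PriorPurchase ∈ conditioning set.
  P6: blocked at fork node PriorPurchase ∈ conditioning set.
{PriorPurchase} contains no descendant of Conversion and blocks every backdoor path.
No other singleton works — e.g. {Seasonality} leaves P3 open — so {PriorPurchase} is the unique smallest valid adjustment set.

{PriorPurchase}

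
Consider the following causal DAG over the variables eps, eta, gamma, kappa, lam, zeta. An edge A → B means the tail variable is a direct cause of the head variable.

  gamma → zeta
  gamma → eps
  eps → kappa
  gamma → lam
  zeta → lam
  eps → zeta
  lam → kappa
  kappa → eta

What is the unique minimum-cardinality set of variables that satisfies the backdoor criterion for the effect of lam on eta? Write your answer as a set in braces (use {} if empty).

{eps}

Variables eligible for adjustment (non-descendants of lam, excluding lam and eta): {eps, gamma, zeta}.
Backdoor paths from lam to eta:
  P1: lam <- gamma -> eps -> kappa -> eta
  P2: lam <- gamma -> zeta <- eps -> kappa -> eta
  P3: lam <- zeta <- gamma -> eps -> kappa -> eta
  P4: lam <- zeta <- eps -> kappa -> eta
The empty set is not sufficient: P1 (lam <- gamma -> eps -> kappa -> eta) has no collider blocking it and no conditioned non-collider, so it is open.
Try {eps}:
  P1: blocked at chain node eps ∈ conditioning set.
  P2: blocked at collider zeta (neither it nor any descendant is in the conditioning set).
  P3: blocked at chain node eps ∈ conditioning set.
  P4: blocked at fork node eps ∈ conditioning set.
{eps} contains no descendant of lam and blocks every backdoor path.
No other singleton works — e.g. {gamma} leaves P4 open — so {eps} is the unique smallest valid adjustment set.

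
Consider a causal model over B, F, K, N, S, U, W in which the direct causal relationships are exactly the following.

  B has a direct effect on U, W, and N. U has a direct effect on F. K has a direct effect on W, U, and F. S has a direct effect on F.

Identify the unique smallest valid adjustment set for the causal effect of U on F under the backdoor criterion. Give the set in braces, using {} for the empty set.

{K}

Variables eligible for adjustment (non-descendants of U, excluding U and F): {B, K, N, S, W}.
Backdoor paths from U to F:
  P1: U <- K -> F
  P2: U <- B -> W <- K -> F
The empty set is not sufficient: P1 (U <- K -> F) has no collider blocking it and no conditioned non-collider, so it is open.
Try {K}:
  P1: blocked at fork node K ∈ conditioning set.
  P2: blocked at collider W (neither it nor any descendant is in the conditioning set).
{K} contains no descendant of U and blocks every backdoor path.
No other singleton works — e.g. {B} leaves P1 open — so {K} is the unique smallest valid adjustment set.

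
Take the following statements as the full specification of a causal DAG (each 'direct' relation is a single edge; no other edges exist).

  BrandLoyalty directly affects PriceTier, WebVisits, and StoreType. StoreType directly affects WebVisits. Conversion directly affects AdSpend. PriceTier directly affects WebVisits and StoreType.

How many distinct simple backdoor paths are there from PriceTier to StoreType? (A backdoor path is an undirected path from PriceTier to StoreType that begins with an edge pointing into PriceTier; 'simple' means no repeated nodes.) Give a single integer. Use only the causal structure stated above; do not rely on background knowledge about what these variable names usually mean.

2

A backdoor path from PriceTier to StoreType is any simple undirected path whose first edge points into PriceTier (i.e. leaves PriceTier via a parent).
Parents of PriceTier: {BrandLoyalty}.
Enumerating:
  P1: PriceTier <- BrandLoyalty -> StoreType
  P2: PriceTier <- BrandLoyalty -> WebVisits <- StoreType
That exhausts the simple backdoor paths. Count: 2.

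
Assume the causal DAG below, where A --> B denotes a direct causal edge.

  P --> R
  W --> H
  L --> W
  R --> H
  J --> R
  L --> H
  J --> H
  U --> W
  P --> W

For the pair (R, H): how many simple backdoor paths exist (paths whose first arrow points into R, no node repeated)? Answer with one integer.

3

A backdoor path from R to H is any simple undirected path whose first edge points into R (i.e. leaves R via a parent).
Parents of R: {J, P}.
Enumerating:
  P1: R <- J -> H
  P2: R <- P -> W <- L -> H
  P3: R <- P -> W -> H
That exhausts the simple backdoor paths. Count: 3.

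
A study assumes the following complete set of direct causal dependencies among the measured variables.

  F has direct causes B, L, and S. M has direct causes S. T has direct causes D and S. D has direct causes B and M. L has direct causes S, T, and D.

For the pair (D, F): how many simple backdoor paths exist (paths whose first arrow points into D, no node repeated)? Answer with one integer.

A backdoor path from D to F is any simple undirected path whose first edge points into D (i.e. leaves D via a parent).
Parents of D: {B, M}.
Enumerating:
  P1: D <- M <- S -> T -> L -> F
  P2: D <- M <- S -> L -> F
  P3: D <- M <- S -> F
  P4: D <- B -> F
That exhausts the simple backdoor paths. Count: 4.

4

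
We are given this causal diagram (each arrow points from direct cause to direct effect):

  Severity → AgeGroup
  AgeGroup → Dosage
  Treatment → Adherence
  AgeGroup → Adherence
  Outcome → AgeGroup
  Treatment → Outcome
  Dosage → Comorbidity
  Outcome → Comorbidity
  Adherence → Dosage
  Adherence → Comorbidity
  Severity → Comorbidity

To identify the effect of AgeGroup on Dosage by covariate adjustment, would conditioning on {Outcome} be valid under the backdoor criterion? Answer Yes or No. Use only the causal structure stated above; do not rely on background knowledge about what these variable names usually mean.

Yes

Backdoor paths from AgeGroup to Dosage (paths whose first edge points into AgeGroup):
  P1: AgeGroup <- Outcome <- Treatment -> Adherence -> Dosage
  P2: AgeGroup <- Outcome <- Treatment -> Adherence -> Comorbidity <- Dosage
  P3: AgeGroup <- Outcome -> Comorbidity <- Adherence -> Dosage
  P4: AgeGroup <- Outcome -> Comorbidity <- Dosage
  P5: AgeGroup <- Severity -> Comorbidity <- Outcome <- Treatment -> Adherence -> Dosage
  P6: AgeGroup <- Severity -> Comorbidity <- Adherence -> Dosage
  P7: AgeGroup <- Severity -> Comorbidity <- Dosage
Condition 1 (no descendant of AgeGroup in the set): holds — descendants of AgeGroup are {Adherence, Comorbidity, Dosage}; none are in {Outcome}.
Condition 2 (every backdoor path blocked by {Outcome}):
  P1: blocked at chain node Outcome ∈ conditioning set.
  P2: blocked at chain node Outcome ∈ conditioning set.
  P3: blocked at fork node Outcome ∈ conditioning set.
  P4: blocked at fork node Outcome ∈ conditioning set.
  P5: blocked at collider Comorbidity (neither it nor any descendant is in the conditioning set).
  P6: blocked at collider Comorbidity (neither it nor any descendant is in the conditioning set).
  P7: blocked at collider Comorbidity (neither it nor any descendant is in the conditioning set).
{Outcome} satisfies the backdoor criterion.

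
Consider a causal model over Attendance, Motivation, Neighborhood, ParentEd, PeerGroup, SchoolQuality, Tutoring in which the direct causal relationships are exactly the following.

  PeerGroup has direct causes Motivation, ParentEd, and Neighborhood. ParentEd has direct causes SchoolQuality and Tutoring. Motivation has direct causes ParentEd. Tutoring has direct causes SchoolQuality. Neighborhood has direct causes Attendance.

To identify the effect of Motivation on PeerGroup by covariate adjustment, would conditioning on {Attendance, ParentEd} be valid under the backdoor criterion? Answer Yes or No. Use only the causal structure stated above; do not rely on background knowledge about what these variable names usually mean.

Backdoor paths from Motivation to PeerGroup (paths whose first edge points into Motivation):
  P1: Motivation <- ParentEd -> PeerGroup
Condition 1 (no descendant of Motivation in the set): holds — descendants of Motivation are {PeerGroup}; none are in {Attendance, ParentEd}.
Condition 2 (every backdoor path blocked by {Attendance, ParentEd}):
  P1: blocked at fork node ParentEd ∈ conditioning set.
{Attendance, ParentEd} satisfies the backdoor criterion.

Yes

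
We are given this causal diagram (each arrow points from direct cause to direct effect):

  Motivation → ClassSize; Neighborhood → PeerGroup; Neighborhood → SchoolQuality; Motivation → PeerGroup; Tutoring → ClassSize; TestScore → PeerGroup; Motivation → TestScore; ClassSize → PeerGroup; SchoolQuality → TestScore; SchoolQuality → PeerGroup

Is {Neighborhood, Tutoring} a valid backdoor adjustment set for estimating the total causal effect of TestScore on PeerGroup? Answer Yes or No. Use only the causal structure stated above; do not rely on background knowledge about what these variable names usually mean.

No

Backdoor paths from TestScore to PeerGroup (paths whose first edge points into TestScore):
  P1: TestScore <- Motivation -> ClassSize -> PeerGroup
  P2: TestScore <- Motivation -> PeerGroup
  P3: TestScore <- SchoolQuality <- Neighborhood -> PeerGroup
  P4: TestScore <- SchoolQuality -> PeerGroup
Condition 1 (no descendant of TestScore in the set): holds — descendants of TestScore are {PeerGroup}; none are in {Neighborhood, Tutoring}.
Condition 2 (every backdoor path blocked by {Neighborhood, Tutoring}):
  P1: open — no interior node is in the conditioning set.
  P2: open — no interior node is in the conditioning set.
  P3: blocked at fork node Neighborhood ∈ conditioning set.
  P4: open — no interior node is in the conditioning set.
{Neighborhood, Tutoring} does not satisfy the backdoor criterion.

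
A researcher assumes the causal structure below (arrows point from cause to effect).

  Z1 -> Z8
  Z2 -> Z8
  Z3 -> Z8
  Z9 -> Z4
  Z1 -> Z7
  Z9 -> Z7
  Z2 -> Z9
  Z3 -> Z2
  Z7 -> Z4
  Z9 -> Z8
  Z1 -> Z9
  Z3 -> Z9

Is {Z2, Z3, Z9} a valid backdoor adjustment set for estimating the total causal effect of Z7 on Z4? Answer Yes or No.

Yes

Backdoor paths from Z7 to Z4 (paths whose first edge points into Z7):
  P1: Z7 <- Z1 -> Z9 -> Z4
  P2: Z7 <- Z1 -> Z8 <- Z3 -> Z2 -> Z9 -> Z4
  P3: Z7 <- Z1 -> Z8 <- Z3 -> Z9 -> Z4
  P4: Z7 <- Z1 -> Z8 <- Z2 <- Z3 -> Z9 -> Z4
  P5: Z7 <- Z1 -> Z8 <- Z2 -> Z9 -> Z4
  P6: Z7 <- Z1 -> Z8 <- Z9 -> Z4
  P7: Z7 <- Z9 -> Z4
Condition 1 (no descendant of Z7 in the set): holds — descendants of Z7 are {Z4}; none are in {Z2, Z3, Z9}.
Condition 2 (every backdoor path blocked by {Z2, Z3, Z9}):
  P1: blocked at chain node Z9 ∈ conditioning set.
  P2: blocked at collider Z8 (neither it nor any descendant is in the conditioning set).
  P3: blocked at collider Z8 (neither it nor any descendant is in the conditioning set).
  P4: blocked at collider Z8 (neither it nor any descendant is in the conditioning set).
  P5: blocked at collider Z8 (neither it nor any descendant is in the conditioning set).
  P6: blocked at collider Z8 (neither it nor any descendant is in the conditioning set).
  P7: blocked at fork node Z9 ∈ conditioning set.
{Z2, Z3, Z9} satisfies the backdoor criterion.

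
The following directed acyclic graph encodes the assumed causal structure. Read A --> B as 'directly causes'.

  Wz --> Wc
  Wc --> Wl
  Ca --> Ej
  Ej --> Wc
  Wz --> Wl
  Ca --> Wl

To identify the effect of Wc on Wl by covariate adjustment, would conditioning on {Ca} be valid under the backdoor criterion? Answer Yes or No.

Backdoor paths from Wc to Wl (paths whose first edge points into Wc):
  P1: Wc <- Wz -> Wl
  P2: Wc <- Ej <- Ca -> Wl
Condition 1 (no descendant of Wc in the set): holds — descendants of Wc are {Wl}; none are in {Ca}.
Condition 2 (every backdoor path blocked by {Ca}):
  P1: open — no interior node is in the conditioning set.
  P2: blocked at fork node Ca ∈ conditioning set.
{Ca} does not satisfy the backdoor criterion.

No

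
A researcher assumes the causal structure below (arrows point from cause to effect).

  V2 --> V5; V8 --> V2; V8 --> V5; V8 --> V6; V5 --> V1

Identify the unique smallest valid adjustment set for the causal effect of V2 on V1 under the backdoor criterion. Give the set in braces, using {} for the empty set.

Variables eligible for adjustment (non-descendants of V2, excluding V2 and V1): {V6, V8}.
Backdoor paths from V2 to V1:
  P1: V2 <- V8 -> V5 -> V1
The empty set is not sufficient: P1 (V2 <- V8 -> V5 -> V1) has no collider blocking it and no conditioned non-collider, so it is open.
Try {V8}:
  P1: blocked at fork node V8 ∈ conditioning set.
{V8} contains no descendant of V2 and blocks every backdoor path.
No other singleton works — e.g. {V6} leaves P1 open — so {V8} is the unique smallest valid adjustment set.

{V8}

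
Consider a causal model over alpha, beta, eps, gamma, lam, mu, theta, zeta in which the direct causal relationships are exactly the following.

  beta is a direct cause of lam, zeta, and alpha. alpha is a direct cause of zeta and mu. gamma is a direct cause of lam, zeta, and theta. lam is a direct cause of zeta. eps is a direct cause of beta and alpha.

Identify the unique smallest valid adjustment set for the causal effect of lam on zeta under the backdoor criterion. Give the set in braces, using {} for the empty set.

Variables eligible for adjustment (non-descendants of lam, excluding lam and zeta): {alpha, beta, eps, gamma, mu, theta}.
Backdoor paths from lam to zeta:
  P1: lam <- gamma -> zeta
  P2: lam <- beta <- eps -> alpha -> zeta
  P3: lam <- beta -> alpha -> zeta
  P4: lam <- beta -> zeta
The empty set is not sufficient: P1 (lam <- gamma -> zeta) has no collider blocking it and no conditioned non-collider, so it is open.
Try {beta, gamma}:
  P1: blocked at fork node gamma ∈ conditioning set.
  P2: blocked at chain node beta ∈ conditioning set.
  P3: blocked at fork node beta ∈ conditioning set.
  P4: blocked at fork node beta ∈ conditioning set.
{beta, gamma} contains no descendant of lam and blocks every backdoor path.
Every element of {beta, gamma} is needed (dropping beta leaves P2 open; dropping gamma leaves P1 open), so no proper subset is valid.
Among all size-2 subsets of the eligible variables, only {beta, gamma} blocks every backdoor path, so it is the unique smallest valid adjustment set.

{beta, gamma}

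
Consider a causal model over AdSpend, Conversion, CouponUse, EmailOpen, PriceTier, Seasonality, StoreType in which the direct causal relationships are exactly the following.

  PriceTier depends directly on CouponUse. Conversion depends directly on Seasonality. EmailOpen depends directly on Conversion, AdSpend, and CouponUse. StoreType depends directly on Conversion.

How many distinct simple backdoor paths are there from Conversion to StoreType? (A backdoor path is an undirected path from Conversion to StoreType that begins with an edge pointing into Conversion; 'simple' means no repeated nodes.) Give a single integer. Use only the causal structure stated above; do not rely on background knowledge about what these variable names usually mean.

A backdoor path from Conversion to StoreType is any simple undirected path whose first edge points into Conversion (i.e. leaves Conversion via a parent).
Parents of Conversion: {Seasonality}.
No simple path from any parent of Conversion reaches StoreType without revisiting Conversion, so there are no backdoor paths.

0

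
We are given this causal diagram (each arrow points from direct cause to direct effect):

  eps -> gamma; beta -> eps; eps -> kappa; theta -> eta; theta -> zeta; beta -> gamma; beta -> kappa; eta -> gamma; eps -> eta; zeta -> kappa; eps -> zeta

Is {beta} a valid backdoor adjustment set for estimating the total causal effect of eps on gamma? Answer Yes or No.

Yes

Backdoor paths from eps to gamma (paths whose first edge points into eps):
  P1: eps <- beta -> gamma
  P2: eps <- beta -> kappa <- zeta <- theta -> eta -> gamma
Condition 1 (no descendant of eps in the set): holds — descendants of eps are {eta, gamma, kappa, zeta}; none are in {beta}.
Condition 2 (every backdoor path blocked by {beta}):
  P1: blocked at fork node beta ∈ conditioning set.
  P2: blocked at fork node beta ∈ conditioning set.
{beta} satisfies the backdoor criterion.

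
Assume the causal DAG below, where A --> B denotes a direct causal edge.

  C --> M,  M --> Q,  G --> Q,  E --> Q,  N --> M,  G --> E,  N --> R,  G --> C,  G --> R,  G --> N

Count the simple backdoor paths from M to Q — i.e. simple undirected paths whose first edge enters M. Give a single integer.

A backdoor path from M to Q is any simple undirected path whose first edge points into M (i.e. leaves M via a parent).
Parents of M: {C, N}.
Enumerating:
  P1: M <- N <- G -> E -> Q
  P2: M <- N <- G -> Q
  P3: M <- N -> R <- G -> E -> Q
  P4: M <- N -> R <- G -> Q
  P5: M <- C <- G -> E -> Q
  P6: M <- C <- G -> Q
That exhausts the simple backdoor paths. Count: 6.

6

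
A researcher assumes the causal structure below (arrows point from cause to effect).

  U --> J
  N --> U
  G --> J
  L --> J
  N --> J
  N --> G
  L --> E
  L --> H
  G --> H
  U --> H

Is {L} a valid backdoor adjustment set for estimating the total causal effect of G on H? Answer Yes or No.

No

Backdoor paths from G to H (paths whose first edge points into G):
  P1: G <- N -> U -> J <- L -> H
  P2: G <- N -> U -> H
  P3: G <- N -> J <- U -> H
  P4: G <- N -> J <- L -> H
Condition 1 (no descendant of G in the set): holds — descendants of G are {H, J}; none are in {L}.
Condition 2 (every backdoor path blocked by {L}):
  P1: blocked at collider J (neither it nor any descendant is in the conditioning set).
  P2: open — no interior node is in the conditioning set.
  P3: blocked at collider J (neither it nor any descendant is in the conditioning set).
  P4: blocked at collider J (neither it nor any descendant is in the conditioning set).
{L} does not satisfy the backdoor criterion.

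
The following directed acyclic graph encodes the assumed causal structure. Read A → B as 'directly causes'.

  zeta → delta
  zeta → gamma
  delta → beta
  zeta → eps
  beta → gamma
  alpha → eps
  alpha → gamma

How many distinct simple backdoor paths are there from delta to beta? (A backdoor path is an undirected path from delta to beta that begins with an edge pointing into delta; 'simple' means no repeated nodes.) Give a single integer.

A backdoor path from delta to beta is any simple undirected path whose first edge points into delta (i.e. leaves delta via a parent).
Parents of delta: {zeta}.
Enumerating:
  P1: delta <- zeta -> gamma <- beta
  P2: delta <- zeta -> eps <- alpha -> gamma <- beta
That exhausts the simple backdoor paths. Count: 2.

2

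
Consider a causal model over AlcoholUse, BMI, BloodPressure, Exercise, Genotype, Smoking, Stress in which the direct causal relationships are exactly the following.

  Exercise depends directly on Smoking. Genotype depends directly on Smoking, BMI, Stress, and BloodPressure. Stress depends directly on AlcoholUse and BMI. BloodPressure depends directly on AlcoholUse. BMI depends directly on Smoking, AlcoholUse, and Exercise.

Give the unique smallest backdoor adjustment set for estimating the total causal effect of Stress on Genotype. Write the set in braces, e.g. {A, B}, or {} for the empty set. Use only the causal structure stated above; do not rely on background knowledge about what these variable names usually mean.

{AlcoholUse, BMI}

Variables eligible for adjustment (non-descendants of Stress, excluding Stress and Genotype): {AlcoholUse, BMI, BloodPressure, Exercise, Smoking}.
Backdoor paths from Stress to Genotype:
  P1: Stress <- AlcoholUse -> BMI <- Smoking -> Genotype
  P2: Stress <- AlcoholUse -> BMI <- Exercise <- Smoking -> Genotype
  P3: Stress <- AlcoholUse -> BMI -> Genotype
  P4: Stress <- AlcoholUse -> BloodPressure -> Genotype
  P5: Stress <- BMI <- Smoking -> Genotype
  P6: Stress <- BMI <- Exercise <- Smoking -> Genotype
  P7: Stress <- BMI <- AlcoholUse -> BloodPressure -> Genotype
  P8: Stress <- BMI -> Genotype
The empty set is not sufficient: P3 (Stress <- AlcoholUse -> BMI -> Genotype) has no collider blocking it and no conditioned non-collider, so it is open.
Try {AlcoholUse, BMI}:
  P1: blocked at fork node AlcoholUse ∈ conditioning set.
  P2: blocked at fork node AlcoholUse ∈ conditioning set.
  P3: blocked at fork node AlcoholUse ∈ conditioning set.
  P4: blocked at fork node AlcoholUse ∈ conditioning set.
  P5: blocked at chain node BMI ∈ conditioning set.
  P6: blocked at chain node BMI ∈ conditioning set.
  P7: blocked at chain node BMI ∈ conditioning set.
  P8: blocked at fork node BMI ∈ conditioning set.
{AlcoholUse, BMI} contains no descendant of Stress and blocks every backdoor path.
Every element of {AlcoholUse, BMI} is needed (dropping AlcoholUse leaves P1 open; dropping BMI leaves P5 open), so no proper subset is valid.
Among all size-2 subsets of the eligible variables, only {AlcoholUse, BMI} blocks every backdoor path, so it is the unique smallest valid adjustment set.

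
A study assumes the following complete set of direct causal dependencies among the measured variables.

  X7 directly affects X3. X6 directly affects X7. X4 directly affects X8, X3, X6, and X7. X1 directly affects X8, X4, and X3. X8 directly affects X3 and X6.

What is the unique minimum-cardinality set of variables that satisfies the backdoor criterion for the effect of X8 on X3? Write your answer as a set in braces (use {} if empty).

Variables eligible for adjustment (non-descendants of X8, excluding X8 and X3): {X1, X4}.
Backdoor paths from X8 to X3:
  P1: X8 <- X1 -> X4 -> X6 -> X7 -> X3
  P2: X8 <- X1 -> X4 -> X7 -> X3
  P3: X8 <- X1 -> X4 -> X3
  P4: X8 <- X1 -> X3
  P5: X8 <- X4 <- X1 -> X3
  P6: X8 <- X4 -> X6 -> X7 -> X3
  P7: X8 <- X4 -> X7 -> X3
  P8: X8 <- X4 -> X3
The empty set is not sufficient: P1 (X8 <- X1 -> X4 -> X6 -> X7 -> X3) has no collider blocking it and no conditioned non-collider, so it is open.
Try {X1, X4}:
  P1: blocked at fork node X1 ∈ conditioning set.
  P2: blocked at fork node X1 ∈ conditioning set.
  P3: blocked at fork node X1 ∈ conditioning set.
  P4: blocked at fork node X1 ∈ conditioning set.
  P5: blocked at chain node X4 ∈ conditioning set.
  P6: blocked at fork node X4 ∈ conditioning set.
  P7: blocked at fork node X4 ∈ conditioning set.
  P8: blocked at fork node X4 ∈ conditioning set.
{X1, X4} contains no descendant of X8 and blocks every backdoor path.
Every element of {X1, X4} is needed (dropping X1 leaves P4 open; dropping X4 leaves P6 open), so no proper subset is valid.
Among all size-2 subsets of the eligible variables, only {X1, X4} blocks every backdoor path, so it is the unique smallest valid adjustment set.

{X1, X4}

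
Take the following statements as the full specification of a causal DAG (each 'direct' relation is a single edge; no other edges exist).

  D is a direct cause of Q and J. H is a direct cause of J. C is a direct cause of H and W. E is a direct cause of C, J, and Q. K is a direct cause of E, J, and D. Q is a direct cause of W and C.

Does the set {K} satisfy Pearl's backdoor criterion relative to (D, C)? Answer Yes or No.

Backdoor paths from D to C (paths whose first edge points into D):
  P1: D <- K -> E -> Q -> C
  P2: D <- K -> E -> Q -> W <- C
  P3: D <- K -> E -> C
  P4: D <- K -> E -> J <- H <- C
  P5: D <- K -> J <- E -> Q -> C
  P6: D <- K -> J <- E -> Q -> W <- C
  P7: D <- K -> J <- E -> C
  P8: D <- K -> J <- H <- C
Condition 1 (no descendant of D in the set): holds — descendants of D are {C, H, J, Q, W}; none are in {K}.
Condition 2 (every backdoor path blocked by {K}):
  P1: blocked at fork node K ∈ conditioning set.
  P2: blocked at fork node K ∈ conditioning set.
  P3: blocked at fork node K ∈ conditioning set.
  P4: blocked at fork node K ∈ conditioning set.
  P5: blocked at fork node K ∈ conditioning set.
  P6: blocked at fork node K ∈ conditioning set.
  P7: blocked at fork node K ∈ conditioning set.
  P8: blocked at fork node K ∈ conditioning set.
{K} satisfies the backdoor criterion.

Yes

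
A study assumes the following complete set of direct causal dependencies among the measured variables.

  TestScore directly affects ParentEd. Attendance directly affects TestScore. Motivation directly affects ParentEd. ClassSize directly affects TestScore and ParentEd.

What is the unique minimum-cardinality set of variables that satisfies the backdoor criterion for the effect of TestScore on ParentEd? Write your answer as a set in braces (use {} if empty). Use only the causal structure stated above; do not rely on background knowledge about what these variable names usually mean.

{ClassSize}

Variables eligible for adjustment (non-descendants of TestScore, excluding TestScore and ParentEd): {Attendance, ClassSize, Motivation}.
Backdoor paths from TestScore to ParentEd:
  P1: TestScore <- ClassSize -> ParentEd
The empty set is not sufficient: P1 (TestScore <- ClassSize -> ParentEd) has no collider blocking it and no conditioned non-collider, so it is open.
Try {ClassSize}:
  P1: blocked at fork node ClassSize ∈ conditioning set.
{ClassSize} contains no descendant of TestScore and blocks every backdoor path.
No other singleton works — e.g. {Attendance} leaves P1 open — so {ClassSize} is the unique smallest valid adjustment set.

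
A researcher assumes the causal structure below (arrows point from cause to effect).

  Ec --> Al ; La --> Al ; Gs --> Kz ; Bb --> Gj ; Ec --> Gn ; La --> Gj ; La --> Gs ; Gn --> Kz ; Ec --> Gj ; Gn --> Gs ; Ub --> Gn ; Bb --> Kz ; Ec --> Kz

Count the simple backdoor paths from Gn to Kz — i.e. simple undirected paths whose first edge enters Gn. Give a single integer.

5

A backdoor path from Gn to Kz is any simple undirected path whose first edge points into Gn (i.e. leaves Gn via a parent).
Parents of Gn: {Ec, Ub}.
Enumerating:
  P1: Gn <- Ec -> Al <- La -> Gs -> Kz
  P2: Gn <- Ec -> Al <- La -> Gj <- Bb -> Kz
  P3: Gn <- Ec -> Gj <- La -> Gs -> Kz
  P4: Gn <- Ec -> Gj <- Bb -> Kz
  P5: Gn <- Ec -> Kz
That exhausts the simple backdoor paths. Count: 5.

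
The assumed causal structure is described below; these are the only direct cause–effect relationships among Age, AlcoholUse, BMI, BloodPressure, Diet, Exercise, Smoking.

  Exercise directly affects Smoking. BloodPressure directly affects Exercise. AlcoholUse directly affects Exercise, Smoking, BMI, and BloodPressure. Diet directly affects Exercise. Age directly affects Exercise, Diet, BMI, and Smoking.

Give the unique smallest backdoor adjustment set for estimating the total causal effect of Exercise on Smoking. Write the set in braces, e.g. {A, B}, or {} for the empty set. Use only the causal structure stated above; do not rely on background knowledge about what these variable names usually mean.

{Age, AlcoholUse}

Variables eligible for adjustment (non-descendants of Exercise, excluding Exercise and Smoking): {Age, AlcoholUse, BMI, BloodPressure, Diet}.
Backdoor paths from Exercise to Smoking:
  P1: Exercise <- Age -> BMI <- AlcoholUse -> Smoking
  P2: Exercise <- Age -> Smoking
  P3: Exercise <- AlcoholUse -> BMI <- Age -> Smoking
  P4: Exercise <- AlcoholUse -> Smoking
  P5: Exercise <- BloodPressure <- AlcoholUse -> BMI <- Age -> Smoking
  P6: Exercise <- BloodPressure <- AlcoholUse -> Smoking
  P7: Exercise <- Diet <- Age -> BMI <- AlcoholUse -> Smoking
  P8: Exercise <- Diet <- Age -> Smoking
The empty set is not sufficient: P2 (Exercise <- Age -> Smoking) has no collider blocking it and no conditioned non-collider, so it is open.
Try {Age, AlcoholUse}:
  P1: blocked at fork node Age ∈ conditioning set.
  P2: blocked at fork node Age ∈ conditioning set.
  P3: blocked at fork node AlcoholUse ∈ conditioning set.
  P4: blocked at fork node AlcoholUse ∈ conditioning set.
  P5: blocked at fork node AlcoholUse ∈ conditioning set.
  P6: blocked at fork node AlcoholUse ∈ conditioning set.
  P7: blocked at fork node Age ∈ conditioning set.
  P8: blocked at fork node Age ∈ conditioning set.
{Age, AlcoholUse} contains no descendant of Exercise and blocks every backdoor path.
Every element of {Age, AlcoholUse} is needed (dropping Age leaves P2 open; dropping AlcoholUse leaves P4 open), so no proper subset is valid.
Among all size-2 subsets of the eligible variables, only {Age, AlcoholUse} blocks every backdoor path, so it is the unique smallest valid adjustment set.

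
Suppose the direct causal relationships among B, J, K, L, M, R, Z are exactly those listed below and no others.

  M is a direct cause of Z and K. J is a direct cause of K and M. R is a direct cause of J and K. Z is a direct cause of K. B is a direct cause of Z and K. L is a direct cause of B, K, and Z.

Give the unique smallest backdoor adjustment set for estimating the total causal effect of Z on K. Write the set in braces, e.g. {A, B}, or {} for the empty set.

{B, L, M}

Variables eligible for adjustment (non-descendants of Z, excluding Z and K): {B, J, L, M, R}.
Backdoor paths from Z to K:
  P1: Z <- L -> B -> K
  P2: Z <- L -> K
  P3: Z <- B <- L -> K
  P4: Z <- B -> K
  P5: Z <- M <- J <- R -> K
  P6: Z <- M <- J -> K
  P7: Z <- M -> K
The empty set is not sufficient: P1 (Z <- L -> B -> K) has no collider blocking it and no conditioned non-collider, so it is open.
Try {B, L, M}:
  P1: blocked at fork node L ∈ conditioning set.
  P2: blocked at fork node L ∈ conditioning set.
  P3: blocked at chain node B ∈ conditioning set.
  P4: blocked at fork node B ∈ conditioning set.
  P5: blocked at chain node M ∈ conditioning set.
  P6: blocked at chain node M ∈ conditioning set.
  P7: blocked at fork node M ∈ conditioning set.
{B, L, M} contains no descendant of Z and blocks every backdoor path.
Every element of {B, L, M} is needed (dropping B leaves P4 open; dropping L leaves P2 open; dropping M leaves P5 open), so no proper subset is valid.
Among all size-3 subsets of the eligible variables, only {B, L, M} blocks every backdoor path, so it is the unique smallest valid adjustment set.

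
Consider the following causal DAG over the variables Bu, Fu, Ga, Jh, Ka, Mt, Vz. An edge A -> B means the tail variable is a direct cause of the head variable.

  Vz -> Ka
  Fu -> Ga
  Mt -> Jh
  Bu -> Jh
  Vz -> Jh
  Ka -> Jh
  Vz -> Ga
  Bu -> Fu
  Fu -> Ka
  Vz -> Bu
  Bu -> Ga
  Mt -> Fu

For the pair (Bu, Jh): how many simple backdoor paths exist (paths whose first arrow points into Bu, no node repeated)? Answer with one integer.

A backdoor path from Bu to Jh is any simple undirected path whose first edge points into Bu (i.e. leaves Bu via a parent).
Parents of Bu: {Vz}.
Enumerating:
  P1: Bu <- Vz -> Ga <- Fu <- Mt -> Jh
  P2: Bu <- Vz -> Ga <- Fu -> Ka -> Jh
  P3: Bu <- Vz -> Ka <- Fu <- Mt -> Jh
  P4: Bu <- Vz -> Ka -> Jh
  P5: Bu <- Vz -> Jh
That exhausts the simple backdoor paths. Count: 5.

5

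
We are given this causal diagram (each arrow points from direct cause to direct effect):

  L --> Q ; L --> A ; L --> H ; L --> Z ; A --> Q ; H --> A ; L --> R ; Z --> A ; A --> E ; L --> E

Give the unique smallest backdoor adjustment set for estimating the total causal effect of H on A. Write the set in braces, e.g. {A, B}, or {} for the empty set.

Variables eligible for adjustment (non-descendants of H, excluding H and A): {L, R, Z}.
Backdoor paths from H to A:
  P1: H <- L -> Z -> A
  P2: H <- L -> A
  P3: H <- L -> Q <- A
  P4: H <- L -> E <- A
The empty set is not sufficient: P1 (H <- L -> Z -> A) has no collider blocking it and no conditioned non-collider, so it is open.
Try {L}:
  P1: blocked at fork node L ∈ conditioning set.
  P2: blocked at fork node L ∈ conditioning set.
  P3: blocked at fork node L ∈ conditioning set.
  P4: blocked at fork node L ∈ conditioning set.
{L} contains no descendant of H and blocks every backdoor path.
No other singleton works — e.g. {Z} leaves P2 open — so {L} is the unique smallest valid adjustment set.

{L}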